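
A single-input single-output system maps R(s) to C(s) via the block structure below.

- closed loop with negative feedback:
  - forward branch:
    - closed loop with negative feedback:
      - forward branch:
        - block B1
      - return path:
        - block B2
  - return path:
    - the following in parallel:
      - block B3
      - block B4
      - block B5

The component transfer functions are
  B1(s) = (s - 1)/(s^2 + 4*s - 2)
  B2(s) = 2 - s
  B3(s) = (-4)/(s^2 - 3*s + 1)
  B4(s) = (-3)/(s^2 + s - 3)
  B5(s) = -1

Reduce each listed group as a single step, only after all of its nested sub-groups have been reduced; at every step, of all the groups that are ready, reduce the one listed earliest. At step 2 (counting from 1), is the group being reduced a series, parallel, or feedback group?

Answer: parallel

Working:
Step 1. reduce the feedback loop with forward B1 and return B2
Step 2. sum the parallel branches B3, B4, B5
Step 3. feedback reduction of [B1/(1+B1*B2)], (B3+B4+B5)
Step 2 collapses a parallel group.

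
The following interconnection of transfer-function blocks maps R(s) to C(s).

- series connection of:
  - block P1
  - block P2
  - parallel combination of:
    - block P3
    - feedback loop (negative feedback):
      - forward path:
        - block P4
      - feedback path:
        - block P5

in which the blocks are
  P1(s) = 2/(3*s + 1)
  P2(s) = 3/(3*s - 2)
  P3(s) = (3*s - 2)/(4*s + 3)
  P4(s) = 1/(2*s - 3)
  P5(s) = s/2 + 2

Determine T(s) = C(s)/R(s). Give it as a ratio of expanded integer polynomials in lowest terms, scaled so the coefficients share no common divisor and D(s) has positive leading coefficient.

The answer is (90*s^2 - 48*s + 60)/(180*s^4 + 3*s^3 - 115*s^2 + 4*s + 12).

Reasoning:
Step 1: apply the feedback formula to P4, P5; result 2/(5*s - 2)
Step 2: combine P3, [P4/(1+P4*P5)] in parallel; result (15*s^2 - 8*s + 10)/(20*s^2 + 7*s - 6)
Step 3: multiply P1, P2, (P3+[P4/(1+P4*P5)]) (series) - this is the overall T(s), already in the required normalized form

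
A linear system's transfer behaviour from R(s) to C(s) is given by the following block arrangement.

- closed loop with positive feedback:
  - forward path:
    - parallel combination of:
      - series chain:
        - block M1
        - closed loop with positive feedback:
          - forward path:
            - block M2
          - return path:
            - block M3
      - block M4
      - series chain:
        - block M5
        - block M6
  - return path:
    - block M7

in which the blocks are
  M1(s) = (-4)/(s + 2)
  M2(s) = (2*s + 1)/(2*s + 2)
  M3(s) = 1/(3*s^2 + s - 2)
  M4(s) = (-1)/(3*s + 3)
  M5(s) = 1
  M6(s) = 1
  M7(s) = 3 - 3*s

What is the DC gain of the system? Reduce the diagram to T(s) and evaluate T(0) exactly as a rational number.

1. collapse the loop (M2 forward, M3 return): (6*s^3 + 5*s^2 - 3*s - 2)/(6*s^3 + 8*s^2 - 4*s - 5)
2. combine M1, [M2/(1-M2*M3)] in series: (-24*s^3 - 20*s^2 + 12*s + 8)/(6*s^4 + 20*s^3 + 12*s^2 - 13*s - 10)
3. reduce the series chain M5, M6: 1
4. sum the parallel branches (M1*[M2/(1-M2*M3)]), M4, (M5*M6): (18*s^5 - 56*s^3 - 39*s^2 + 4*s + 4)/(18*s^5 + 78*s^4 + 96*s^3 - 3*s^2 - 69*s - 30)
5. collapse the loop (((M1*[M2/(1-M2*M3)])+M4+(M5*M6)) forward, M7 return): (18*s^5 - 56*s^3 - 39*s^2 + 4*s + 4)/(54*s^6 - 36*s^5 - 90*s^4 + 147*s^3 + 126*s^2 - 69*s - 42)
That last expression is T(s); at s = 0 only the constant terms survive, so T(0) = 4/(-42) = -2/21.

Hence the answer: -2/21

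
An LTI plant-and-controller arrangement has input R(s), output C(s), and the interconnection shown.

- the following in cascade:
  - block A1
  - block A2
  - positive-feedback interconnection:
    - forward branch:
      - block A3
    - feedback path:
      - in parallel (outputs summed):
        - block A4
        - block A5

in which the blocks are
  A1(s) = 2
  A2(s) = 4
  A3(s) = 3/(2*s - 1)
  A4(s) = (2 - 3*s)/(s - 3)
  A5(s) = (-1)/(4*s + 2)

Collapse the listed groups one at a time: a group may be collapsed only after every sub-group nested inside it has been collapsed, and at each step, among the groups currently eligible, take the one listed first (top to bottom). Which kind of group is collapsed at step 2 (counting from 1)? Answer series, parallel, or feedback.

(1) add A4, A5 (parallel)
(2) apply the feedback formula to A3, (A4+A5)
(3) series reduction of A1, A2, [A3/(1-A3*(A4+A5))]
Step 2 collapses a feedback group.

Therefore the answer is feedback.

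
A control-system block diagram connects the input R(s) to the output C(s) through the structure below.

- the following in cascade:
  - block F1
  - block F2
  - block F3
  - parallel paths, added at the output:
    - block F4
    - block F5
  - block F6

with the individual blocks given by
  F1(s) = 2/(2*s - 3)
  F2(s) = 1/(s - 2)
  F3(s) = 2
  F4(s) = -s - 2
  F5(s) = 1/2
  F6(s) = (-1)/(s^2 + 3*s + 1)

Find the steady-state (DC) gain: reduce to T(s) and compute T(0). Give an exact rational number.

Reducing step by step:

Step 1 - parallel reduction of F4, F5: -s - 3/2
Step 2 - reduce the series chain F1, F2, F3, (F4+F5), F6: (4*s + 6)/(2*s^4 - s^3 - 13*s^2 + 11*s + 6)
DC gain: substitute s = 0 into T(s) from step 2: T(0) = 6/6 = 1.

Answer: 1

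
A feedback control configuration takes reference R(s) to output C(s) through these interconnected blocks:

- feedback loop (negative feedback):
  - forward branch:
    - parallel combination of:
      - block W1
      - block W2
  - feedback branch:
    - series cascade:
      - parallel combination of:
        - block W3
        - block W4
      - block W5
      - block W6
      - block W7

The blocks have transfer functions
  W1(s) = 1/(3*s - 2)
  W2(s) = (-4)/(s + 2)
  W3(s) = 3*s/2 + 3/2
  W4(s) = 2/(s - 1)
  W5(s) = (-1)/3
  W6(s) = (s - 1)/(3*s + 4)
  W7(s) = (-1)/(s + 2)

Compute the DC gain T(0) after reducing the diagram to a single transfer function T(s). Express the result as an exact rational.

Reducing step by step:

Step 1 - reduce the parallel group W1, W2; result (10 - 11*s)/(3*s^2 + 4*s - 4)
Step 2 - add W3, W4 (parallel); result (3*s^2 + 1)/(2*s - 2)
Step 3 - cascade (W3+W4), W5, W6, W7; result (3*s^2 + 1)/(18*s^2 + 60*s + 48)
Step 4 - close the feedback loop around (W1+W2), ((W3+W4)*W5*W6*W7); result (-198*s^3 - 480*s^2 + 72*s + 480)/(54*s^4 + 219*s^3 + 342*s^2 - 59*s - 182)
The step-4 result is T(s). Setting s = 0: T(0) = 480/(-182) = -240/91.

Answer: -240/91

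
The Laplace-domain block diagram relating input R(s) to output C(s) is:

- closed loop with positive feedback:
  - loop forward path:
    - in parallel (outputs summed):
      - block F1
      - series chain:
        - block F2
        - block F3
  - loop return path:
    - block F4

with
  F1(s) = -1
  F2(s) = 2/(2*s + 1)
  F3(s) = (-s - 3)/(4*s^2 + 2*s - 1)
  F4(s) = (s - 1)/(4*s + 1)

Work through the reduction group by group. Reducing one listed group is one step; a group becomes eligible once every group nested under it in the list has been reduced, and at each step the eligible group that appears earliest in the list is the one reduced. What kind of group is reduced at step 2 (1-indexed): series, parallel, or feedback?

Answer: parallel

Working:
Step 1: cascade F2, F3
Step 2: combine F1, (F2*F3) in parallel
Step 3: close the feedback loop around (F1+(F2*F3)), F4
So the answer for step 2 is parallel.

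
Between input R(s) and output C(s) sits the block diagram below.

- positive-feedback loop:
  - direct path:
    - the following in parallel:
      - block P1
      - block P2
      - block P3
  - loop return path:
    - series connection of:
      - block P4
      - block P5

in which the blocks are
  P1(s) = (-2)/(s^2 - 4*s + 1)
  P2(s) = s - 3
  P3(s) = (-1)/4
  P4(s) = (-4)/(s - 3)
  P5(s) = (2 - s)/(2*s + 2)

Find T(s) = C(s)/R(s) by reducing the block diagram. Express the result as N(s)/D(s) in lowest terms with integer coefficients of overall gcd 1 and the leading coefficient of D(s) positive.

Step 1: parallel reduction of P1, P2, P3 gives (4*s^3 - 29*s^2 + 56*s - 21)/(4*s^2 - 16*s + 4)
Step 2: reduce the series chain P4, P5 gives (2*s - 4)/(s^2 - 2*s - 3)
Step 3: close the feedback loop around (P1+P2+P3), (P4*P5): this yields T(s), and no further normalization is needed

Final answer: (-4*s^5 + 37*s^4 - 102*s^3 + 46*s^2 + 126*s - 63)/(4*s^4 - 50*s^3 + 204*s^2 - 306*s + 96)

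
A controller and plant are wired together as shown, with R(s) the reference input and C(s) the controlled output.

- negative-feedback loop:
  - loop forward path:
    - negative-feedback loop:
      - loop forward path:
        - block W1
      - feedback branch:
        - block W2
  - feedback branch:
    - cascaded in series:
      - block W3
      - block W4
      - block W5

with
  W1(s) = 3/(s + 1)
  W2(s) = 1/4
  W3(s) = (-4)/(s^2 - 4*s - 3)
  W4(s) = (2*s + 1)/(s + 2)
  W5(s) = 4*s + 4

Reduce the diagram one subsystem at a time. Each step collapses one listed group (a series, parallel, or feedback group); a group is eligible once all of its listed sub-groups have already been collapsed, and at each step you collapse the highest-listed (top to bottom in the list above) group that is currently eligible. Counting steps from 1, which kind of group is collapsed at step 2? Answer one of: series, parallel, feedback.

1. feedback reduction of W1, W2
2. reduce the series chain W3, W4, W5
3. feedback reduction of [W1/(1+W1*W2)], (W3*W4*W5)
Step 2: series.

Final answer: series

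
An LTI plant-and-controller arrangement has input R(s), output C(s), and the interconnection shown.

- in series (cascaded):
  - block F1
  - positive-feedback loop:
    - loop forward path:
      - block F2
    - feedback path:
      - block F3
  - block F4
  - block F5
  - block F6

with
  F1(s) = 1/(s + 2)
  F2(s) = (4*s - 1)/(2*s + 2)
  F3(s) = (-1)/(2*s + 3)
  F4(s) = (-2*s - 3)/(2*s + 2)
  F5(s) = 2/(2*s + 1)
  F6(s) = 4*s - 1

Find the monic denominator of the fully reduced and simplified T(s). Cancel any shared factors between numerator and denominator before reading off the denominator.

Reducing step by step:

Step 1 - apply the feedback formula to F2, F3, giving (8*s^2 + 10*s - 3)/(4*s^2 + 14*s + 5)
Step 2 - multiply F1, [F2/(1-F2*F3)], F4, F5, F6 (series), giving (-64*s^4 - 160*s^3 - 52*s^2 + 60*s - 9)/(8*s^5 + 56*s^4 + 136*s^3 + 141*s^2 + 63*s + 10)
No further cancellation is possible in the step-2 result, so that is T(s). Its denominator becomes monic after dividing by the leading coefficient 8.

Answer: s^5 + 7*s^4 + 17*s^3 + 141*s^2/8 + 63*s/8 + 5/4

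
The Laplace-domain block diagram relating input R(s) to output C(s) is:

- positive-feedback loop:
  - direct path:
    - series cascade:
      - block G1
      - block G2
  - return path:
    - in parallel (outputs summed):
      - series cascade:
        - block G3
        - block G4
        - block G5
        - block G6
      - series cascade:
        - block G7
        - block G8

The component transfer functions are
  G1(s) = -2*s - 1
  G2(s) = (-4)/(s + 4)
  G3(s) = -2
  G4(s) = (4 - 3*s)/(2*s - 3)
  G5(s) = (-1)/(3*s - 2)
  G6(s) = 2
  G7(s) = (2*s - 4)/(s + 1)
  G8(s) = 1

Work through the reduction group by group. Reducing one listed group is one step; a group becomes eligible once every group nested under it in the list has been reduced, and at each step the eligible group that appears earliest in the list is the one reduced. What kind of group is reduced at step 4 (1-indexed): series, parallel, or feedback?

Answer: parallel

Working:
(1) multiply G1, G2 (series)
(2) cascade G3, G4, G5, G6
(3) multiply G7, G8 (series)
(4) sum the parallel branches (G3*G4*G5*G6), (G7*G8)
(5) close the feedback loop around (G1*G2), ((G3*G4*G5*G6)+(G7*G8))
The group at step 4 is a parallel group.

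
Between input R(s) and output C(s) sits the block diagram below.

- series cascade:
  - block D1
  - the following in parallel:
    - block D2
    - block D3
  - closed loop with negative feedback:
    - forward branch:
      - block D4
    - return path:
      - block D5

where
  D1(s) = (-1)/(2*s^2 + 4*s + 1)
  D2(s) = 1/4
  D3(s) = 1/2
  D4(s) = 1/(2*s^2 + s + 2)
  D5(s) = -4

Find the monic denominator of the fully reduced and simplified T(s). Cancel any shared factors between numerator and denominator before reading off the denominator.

(1) combine D2, D3 in parallel; result 3/4
(2) close the feedback loop around D4, D5; result 1/(2*s^2 + s - 2)
(3) cascade D1, (D2+D3), [D4/(1+D4*D5)]; result (-3)/(16*s^4 + 40*s^3 + 8*s^2 - 28*s - 8)
The result of step 3 is T(s) in lowest terms. Its denominator has leading coefficient 16; dividing the denominator through by 16 makes it monic.

Therefore the answer is s^4 + 5*s^3/2 + s^2/2 - 7*s/4 - 1/2.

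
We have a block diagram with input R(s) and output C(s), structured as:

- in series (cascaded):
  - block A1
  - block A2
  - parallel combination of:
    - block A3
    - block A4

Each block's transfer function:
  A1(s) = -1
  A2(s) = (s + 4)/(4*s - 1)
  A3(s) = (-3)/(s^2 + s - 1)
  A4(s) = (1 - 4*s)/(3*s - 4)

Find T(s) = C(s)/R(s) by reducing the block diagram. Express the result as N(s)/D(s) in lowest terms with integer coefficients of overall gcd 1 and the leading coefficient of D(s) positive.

The answer is (4*s^4 + 19*s^3 + 16*s^2 + 5*s - 44)/(12*s^4 - 7*s^3 - 27*s^2 + 23*s - 4).

Reasoning:
[1] combine A3, A4 in parallel; result (-4*s^3 - 3*s^2 - 4*s + 11)/(3*s^3 - s^2 - 7*s + 4)
[2] cascade A1, A2, (A3+A4), giving the overall T(s)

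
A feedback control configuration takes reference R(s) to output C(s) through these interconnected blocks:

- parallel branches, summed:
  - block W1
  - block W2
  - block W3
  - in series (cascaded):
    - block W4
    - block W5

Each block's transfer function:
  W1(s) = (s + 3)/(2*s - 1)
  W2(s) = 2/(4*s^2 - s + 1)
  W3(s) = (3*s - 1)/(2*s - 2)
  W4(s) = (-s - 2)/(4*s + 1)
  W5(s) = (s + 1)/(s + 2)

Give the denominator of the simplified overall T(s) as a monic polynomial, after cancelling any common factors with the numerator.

Step 1 - combine W4, W5 in series: (-s - 1)/(4*s + 1)
Step 2 - reduce the parallel group W1, W2, W3, (W4*W5): (112*s^5 - 4*s^4 - 14*s^3 - 45*s^2 - 6*s - 3)/(64*s^5 - 96*s^4 + 44*s^3 - 14*s^2 + 2)
No further cancellation is possible in the step-2 result, so that is T(s). Its denominator becomes monic after dividing by the leading coefficient 64.

Final answer: s^5 - 3*s^4/2 + 11*s^3/16 - 7*s^2/32 + 1/32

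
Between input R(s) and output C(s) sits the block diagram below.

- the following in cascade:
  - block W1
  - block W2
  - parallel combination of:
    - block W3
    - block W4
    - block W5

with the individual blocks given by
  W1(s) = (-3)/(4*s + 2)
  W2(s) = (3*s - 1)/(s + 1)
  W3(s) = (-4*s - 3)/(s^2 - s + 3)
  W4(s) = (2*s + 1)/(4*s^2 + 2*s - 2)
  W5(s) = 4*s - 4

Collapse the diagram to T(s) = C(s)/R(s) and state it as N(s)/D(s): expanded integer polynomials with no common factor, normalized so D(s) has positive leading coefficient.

Answer: (-144*s^6 + 264*s^5 - 306*s^4 + 267*s^3 + 378*s^2 - 444*s + 99)/(16*s^6 + 16*s^5 + 28*s^4 + 76*s^3 + 40*s^2 - 20*s - 12)

Working:
(1) reduce the parallel group W3, W4, W5, giving (16*s^5 - 24*s^4 + 26*s^3 - 21*s^2 - 49*s + 33)/(4*s^4 - 2*s^3 + 8*s^2 + 8*s - 6)
(2) cascade W1, W2, (W3+W4+W5), which is the overall transfer function T(s) = C(s)/R(s) in lowest terms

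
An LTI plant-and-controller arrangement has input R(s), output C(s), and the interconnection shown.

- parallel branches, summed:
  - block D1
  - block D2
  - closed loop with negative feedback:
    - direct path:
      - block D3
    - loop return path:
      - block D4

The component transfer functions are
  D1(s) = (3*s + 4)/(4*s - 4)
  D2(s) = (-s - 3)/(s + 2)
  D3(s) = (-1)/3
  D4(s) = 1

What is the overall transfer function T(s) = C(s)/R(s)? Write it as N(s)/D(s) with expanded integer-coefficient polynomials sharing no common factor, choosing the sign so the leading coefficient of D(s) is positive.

[1] collapse the loop (D3 forward, D4 return); result (-1)/2
[2] sum the parallel branches D1, D2, [D3/(1+D3*D4)]: this yields T(s), and no further normalization is needed

Answer: (24 - 3*s^2)/(4*s^2 + 4*s - 8)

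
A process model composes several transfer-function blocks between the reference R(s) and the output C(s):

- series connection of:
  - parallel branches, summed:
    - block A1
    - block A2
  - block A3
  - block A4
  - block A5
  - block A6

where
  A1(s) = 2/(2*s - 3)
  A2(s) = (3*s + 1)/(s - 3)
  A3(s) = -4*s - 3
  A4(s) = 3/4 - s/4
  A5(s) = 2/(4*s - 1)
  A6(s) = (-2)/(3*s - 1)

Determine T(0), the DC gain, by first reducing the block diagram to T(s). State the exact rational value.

Answer: -9

Working:
Step 1. parallel reduction of A1, A2, giving (6*s^2 - 5*s - 9)/(2*s^2 - 9*s + 9)
Step 2. reduce the series chain (A1+A2), A3, A4, A5, A6, giving (-24*s^3 + 2*s^2 + 51*s + 27)/(24*s^3 - 50*s^2 + 23*s - 3)
DC gain: substitute s = 0 into T(s) from step 2: T(0) = 27/(-3) = -9.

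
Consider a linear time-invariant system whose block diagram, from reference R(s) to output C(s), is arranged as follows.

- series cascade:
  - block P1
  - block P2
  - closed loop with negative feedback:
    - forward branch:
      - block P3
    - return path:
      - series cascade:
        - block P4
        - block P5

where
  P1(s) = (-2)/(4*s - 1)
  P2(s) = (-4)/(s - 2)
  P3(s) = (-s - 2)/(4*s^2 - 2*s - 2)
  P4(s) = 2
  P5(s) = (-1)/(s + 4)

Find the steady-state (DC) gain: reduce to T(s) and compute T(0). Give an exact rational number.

Answer: 8

Working:
1. cascade P4, P5 -> (-2)/(s + 4)
2. apply the feedback formula to P3, (P4*P5) -> (-s^2 - 6*s - 8)/(4*s^3 + 14*s^2 - 8*s - 4)
3. cascade P1, P2, [P3/(1+P3*(P4*P5))] -> (-4*s^2 - 24*s - 32)/(8*s^5 + 10*s^4 - 75*s^3 + 42*s^2 + 10*s - 4)
That last expression is T(s); at s = 0 only the constant terms survive, so T(0) = -32/(-4) = 8.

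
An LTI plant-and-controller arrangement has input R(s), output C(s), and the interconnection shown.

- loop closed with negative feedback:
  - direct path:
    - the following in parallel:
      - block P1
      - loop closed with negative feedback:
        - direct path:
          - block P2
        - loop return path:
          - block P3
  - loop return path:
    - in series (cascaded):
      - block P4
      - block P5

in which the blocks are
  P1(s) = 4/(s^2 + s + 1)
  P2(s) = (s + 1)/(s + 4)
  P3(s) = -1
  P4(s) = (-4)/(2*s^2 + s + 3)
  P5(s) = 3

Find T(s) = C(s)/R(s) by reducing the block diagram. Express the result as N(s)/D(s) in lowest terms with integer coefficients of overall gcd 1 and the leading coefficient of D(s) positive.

Answer: (2*s^5 + 5*s^4 + 9*s^3 + 34*s^2 + 19*s + 39)/(6*s^4 - 3*s^3 - 6*s^2 - 12*s - 147)

Working:
(1) collapse the loop (P2 forward, P3 return) gives s/3 + 1/3
(2) add P1, [P2/(1+P2*P3)] (parallel) gives (s^3 + 2*s^2 + 2*s + 13)/(3*s^2 + 3*s + 3)
(3) combine P4, P5 in series gives (-12)/(2*s^2 + s + 3)
(4) reduce the feedback loop with forward (P1+[P2/(1+P2*P3)]) and return (P4*P5): this yields T(s), and no further normalization is needed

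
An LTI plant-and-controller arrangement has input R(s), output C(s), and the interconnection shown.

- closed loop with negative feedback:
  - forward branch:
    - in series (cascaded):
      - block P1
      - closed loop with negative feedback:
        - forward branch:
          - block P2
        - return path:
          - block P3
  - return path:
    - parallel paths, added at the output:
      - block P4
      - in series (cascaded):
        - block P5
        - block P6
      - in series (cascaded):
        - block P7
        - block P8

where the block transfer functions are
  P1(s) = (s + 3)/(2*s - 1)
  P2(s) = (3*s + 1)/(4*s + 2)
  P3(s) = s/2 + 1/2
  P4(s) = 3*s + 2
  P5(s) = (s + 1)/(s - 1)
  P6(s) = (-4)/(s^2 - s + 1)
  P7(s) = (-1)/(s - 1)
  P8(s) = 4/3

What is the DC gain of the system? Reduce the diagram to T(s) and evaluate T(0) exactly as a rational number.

(1) close the feedback loop around P2, P3; result (6*s + 2)/(3*s^2 + 12*s + 5)
(2) combine P1, [P2/(1+P2*P3)] in series; result (6*s^2 + 20*s + 6)/(6*s^3 + 21*s^2 - 2*s - 5)
(3) reduce the series chain P5, P6; result (-4*s - 4)/(s^3 - 2*s^2 + 2*s - 1)
(4) reduce the series chain P7, P8; result (-4)/(3*s - 3)
(5) add P4, (P5*P6), (P7*P8) (parallel); result (9*s^4 - 12*s^3 + 2*s^2 - 5*s - 22)/(3*s^3 - 6*s^2 + 6*s - 3)
(6) close the feedback loop around (P1*[P2/(1+P2*P3)]), (P4+(P5*P6)+(P7*P8)); result (18*s^5 + 24*s^4 - 66*s^3 + 66*s^2 - 24*s - 18)/(72*s^6 + 135*s^5 - 270*s^4 + 43*s^3 - 265*s^2 - 494*s - 117)
Evaluating the step-6 result (the overall T(s)) at s = 0 gives T(0) = -18/(-117) = 2/13.

Hence the answer: 2/13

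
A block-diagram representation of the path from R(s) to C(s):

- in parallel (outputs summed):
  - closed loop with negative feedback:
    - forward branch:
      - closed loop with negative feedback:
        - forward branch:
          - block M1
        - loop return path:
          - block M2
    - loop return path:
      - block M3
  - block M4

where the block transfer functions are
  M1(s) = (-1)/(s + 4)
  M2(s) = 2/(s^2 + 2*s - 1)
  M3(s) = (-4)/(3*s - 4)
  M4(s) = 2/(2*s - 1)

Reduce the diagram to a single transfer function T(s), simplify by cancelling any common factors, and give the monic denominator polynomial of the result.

Answer: s^5 + 25*s^4/6 - 2*s^3 - 77*s^2/6 + 13*s - 10/3

Working:
1. close the feedback loop around M1, M2: (-s^2 - 2*s + 1)/(s^3 + 6*s^2 + 7*s - 6)
2. reduce the feedback loop with forward [M1/(1+M1*M2)] and return M3: (-3*s^3 - 2*s^2 + 11*s - 4)/(3*s^4 + 14*s^3 + s^2 - 38*s + 20)
3. add [[M1/(1+M1*M2)]/(1+[M1/(1+M1*M2)]*M3)], M4 (parallel): (27*s^3 + 26*s^2 - 95*s + 44)/(6*s^5 + 25*s^4 - 12*s^3 - 77*s^2 + 78*s - 20)
Step 3 gives the fully reduced T(s), with no common factor left to cancel. The denominator's leading coefficient is 6, so divide each of its coefficients by 6 to get the monic form.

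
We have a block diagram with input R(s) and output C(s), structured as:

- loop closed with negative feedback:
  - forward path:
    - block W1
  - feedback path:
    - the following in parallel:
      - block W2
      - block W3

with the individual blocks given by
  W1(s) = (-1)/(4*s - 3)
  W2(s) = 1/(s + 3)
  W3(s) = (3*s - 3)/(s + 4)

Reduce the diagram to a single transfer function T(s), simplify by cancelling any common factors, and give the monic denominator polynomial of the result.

Answer: s^3 + 11*s^2/2 + 5*s - 31/4

Working:
Step 1 - add W2, W3 (parallel): (3*s^2 + 7*s - 5)/(s^2 + 7*s + 12)
Step 2 - feedback reduction of W1, (W2+W3): (-s^2 - 7*s - 12)/(4*s^3 + 22*s^2 + 20*s - 31)
No further cancellation is possible in the step-2 result, so that is T(s). Its denominator becomes monic after dividing by the leading coefficient 4.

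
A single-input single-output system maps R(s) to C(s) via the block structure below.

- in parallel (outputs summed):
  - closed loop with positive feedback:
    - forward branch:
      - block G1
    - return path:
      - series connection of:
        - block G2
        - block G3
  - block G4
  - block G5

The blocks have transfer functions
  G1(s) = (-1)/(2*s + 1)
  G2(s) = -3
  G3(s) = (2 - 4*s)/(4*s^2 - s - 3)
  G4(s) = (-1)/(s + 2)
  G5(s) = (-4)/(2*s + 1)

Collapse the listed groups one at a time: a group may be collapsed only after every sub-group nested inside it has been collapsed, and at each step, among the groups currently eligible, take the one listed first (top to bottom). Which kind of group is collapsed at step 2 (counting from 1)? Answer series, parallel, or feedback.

Step 1. reduce the series chain G2, G3
Step 2. collapse the loop (G1 forward, (G2*G3) return)
Step 3. sum the parallel branches [G1/(1-G1*(G2*G3))], G4, G5
Step 2: feedback.

Hence the answer: feedback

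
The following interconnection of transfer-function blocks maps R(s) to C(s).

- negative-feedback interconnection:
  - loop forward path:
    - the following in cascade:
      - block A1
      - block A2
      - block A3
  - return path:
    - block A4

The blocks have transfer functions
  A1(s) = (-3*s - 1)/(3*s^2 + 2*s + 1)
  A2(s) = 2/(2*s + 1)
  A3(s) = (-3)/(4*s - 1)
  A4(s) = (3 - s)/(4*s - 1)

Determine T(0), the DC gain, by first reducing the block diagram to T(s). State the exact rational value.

[1] combine A1, A2, A3 in series -> (18*s + 6)/(24*s^4 + 22*s^3 + 9*s^2 - 1)
[2] feedback reduction of (A1*A2*A3), A4 -> (72*s^2 + 6*s - 6)/(96*s^5 + 64*s^4 + 14*s^3 - 27*s^2 + 44*s + 19)
The step-2 result is T(s). Setting s = 0: T(0) = -6/19.

Final answer: -6/19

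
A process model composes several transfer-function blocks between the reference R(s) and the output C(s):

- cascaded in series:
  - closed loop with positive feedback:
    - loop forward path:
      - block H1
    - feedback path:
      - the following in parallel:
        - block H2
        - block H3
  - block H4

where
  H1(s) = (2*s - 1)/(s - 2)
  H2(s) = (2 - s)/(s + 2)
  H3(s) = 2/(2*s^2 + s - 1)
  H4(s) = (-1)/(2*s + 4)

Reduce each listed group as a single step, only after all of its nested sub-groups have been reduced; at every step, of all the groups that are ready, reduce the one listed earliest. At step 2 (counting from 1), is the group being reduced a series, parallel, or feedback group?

Step 1 - sum the parallel branches H2, H3
Step 2 - apply the feedback formula to H1, (H2+H3)
Step 3 - series reduction of [H1/(1-H1*(H2+H3))], H4
Step 2 collapses a feedback group.

Final answer: feedback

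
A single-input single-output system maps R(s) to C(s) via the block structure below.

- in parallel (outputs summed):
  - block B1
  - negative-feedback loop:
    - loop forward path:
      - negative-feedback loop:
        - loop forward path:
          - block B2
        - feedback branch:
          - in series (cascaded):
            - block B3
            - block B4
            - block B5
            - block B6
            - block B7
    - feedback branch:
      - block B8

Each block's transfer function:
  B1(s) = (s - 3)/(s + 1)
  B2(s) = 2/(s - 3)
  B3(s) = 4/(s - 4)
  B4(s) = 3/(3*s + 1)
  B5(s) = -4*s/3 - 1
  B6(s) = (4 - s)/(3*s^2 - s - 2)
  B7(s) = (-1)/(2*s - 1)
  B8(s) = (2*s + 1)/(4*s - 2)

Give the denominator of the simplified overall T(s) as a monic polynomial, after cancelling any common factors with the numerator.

Step 1 - cascade B3, B4, B5, B6, B7, giving (-16*s - 12)/(18*s^4 - 9*s^3 - 14*s^2 + 3*s + 2)
Step 2 - collapse the loop (B2 forward, (B3*B4*B5*B6*B7) return), giving (36*s^4 - 18*s^3 - 28*s^2 + 6*s + 4)/(18*s^5 - 63*s^4 + 13*s^3 + 45*s^2 - 39*s - 30)
Step 3 - collapse the loop ([B2/(1+B2*(B3*B4*B5*B6*B7))] forward, B8 return), giving (36*s^4 - 18*s^3 - 28*s^2 + 6*s + 4)/(18*s^5 - 45*s^4 + 22*s^3 + 31*s^2 - 50*s - 32)
Step 4 - combine B1, [[B2/(1+B2*(B3*B4*B5*B6*B7))]/(1+[B2/(1+B2*(B3*B4*B5*B6*B7))]*B8)] in parallel, giving (18*s^6 - 63*s^5 + 175*s^4 - 81*s^3 - 165*s^2 + 128*s + 100)/(18*s^6 - 27*s^5 - 23*s^4 + 53*s^3 - 19*s^2 - 82*s - 32)
Step 4 gives the fully reduced T(s), with no common factor left to cancel. The denominator's leading coefficient is 18, so divide each of its coefficients by 18 to get the monic form.

Final answer: s^6 - 3*s^5/2 - 23*s^4/18 + 53*s^3/18 - 19*s^2/18 - 41*s/9 - 16/9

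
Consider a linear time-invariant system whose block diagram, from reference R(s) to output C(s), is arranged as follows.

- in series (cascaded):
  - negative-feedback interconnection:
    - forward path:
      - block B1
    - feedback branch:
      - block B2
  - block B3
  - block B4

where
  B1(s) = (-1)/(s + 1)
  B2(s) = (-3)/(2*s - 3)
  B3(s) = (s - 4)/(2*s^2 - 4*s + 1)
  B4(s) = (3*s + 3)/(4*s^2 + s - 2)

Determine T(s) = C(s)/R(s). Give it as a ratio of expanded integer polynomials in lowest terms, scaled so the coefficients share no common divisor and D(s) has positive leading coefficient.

Step 1 - reduce the feedback loop with forward B1 and return B2 = (3 - 2*s)/(2*s^2 - s)
Step 2 - combine [B1/(1+B1*B2)], B3, B4 in series - this is the overall T(s), already in the required normalized form

Answer: (-6*s^3 + 27*s^2 - 3*s - 36)/(16*s^6 - 36*s^5 + 6*s^4 + 22*s^3 - 13*s^2 + 2*s)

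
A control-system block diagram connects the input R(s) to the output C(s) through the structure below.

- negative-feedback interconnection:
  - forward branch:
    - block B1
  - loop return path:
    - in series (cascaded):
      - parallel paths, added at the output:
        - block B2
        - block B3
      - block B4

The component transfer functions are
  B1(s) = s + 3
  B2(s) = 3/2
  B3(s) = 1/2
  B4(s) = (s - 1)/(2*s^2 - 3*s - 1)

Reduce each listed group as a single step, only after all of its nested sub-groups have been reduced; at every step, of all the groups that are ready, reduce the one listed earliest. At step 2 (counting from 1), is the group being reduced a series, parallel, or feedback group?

(1) add B2, B3 (parallel)
(2) combine (B2+B3), B4 in series
(3) close the feedback loop around B1, ((B2+B3)*B4)
Step 2: series.

Hence the answer: series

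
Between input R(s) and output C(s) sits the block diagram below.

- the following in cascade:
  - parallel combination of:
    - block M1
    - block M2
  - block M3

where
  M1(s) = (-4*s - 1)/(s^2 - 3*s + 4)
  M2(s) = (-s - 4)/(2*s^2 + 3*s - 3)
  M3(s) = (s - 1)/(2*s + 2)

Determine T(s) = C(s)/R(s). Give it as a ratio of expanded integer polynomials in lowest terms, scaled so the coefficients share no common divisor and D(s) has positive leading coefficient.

The answer is (-9*s^4 - 6*s^3 + 32*s^2 - 30*s + 13)/(4*s^5 - 2*s^4 - 14*s^3 + 34*s^2 + 18*s - 24).

Reasoning:
Step 1 - combine M1, M2 in parallel = (-9*s^3 - 15*s^2 + 17*s - 13)/(2*s^4 - 3*s^3 - 4*s^2 + 21*s - 12)
Step 2 - multiply (M1+M2), M3 (series), which is the overall transfer function T(s) = C(s)/R(s) in lowest terms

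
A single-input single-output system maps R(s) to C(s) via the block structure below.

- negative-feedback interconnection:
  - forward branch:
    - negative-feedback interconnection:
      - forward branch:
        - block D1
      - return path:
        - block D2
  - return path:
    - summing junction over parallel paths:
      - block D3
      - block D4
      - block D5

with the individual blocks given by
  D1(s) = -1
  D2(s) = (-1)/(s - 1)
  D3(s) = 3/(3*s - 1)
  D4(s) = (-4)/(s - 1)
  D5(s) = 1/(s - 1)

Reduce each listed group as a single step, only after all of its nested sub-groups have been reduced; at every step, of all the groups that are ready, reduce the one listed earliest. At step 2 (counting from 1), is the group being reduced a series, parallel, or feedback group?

Reducing step by step:

Step 1: apply the feedback formula to D1, D2
Step 2: add D3, D4, D5 (parallel)
Step 3: feedback reduction of [D1/(1+D1*D2)], (D3+D4+D5)
The group at step 2 is a parallel group.

Answer: parallel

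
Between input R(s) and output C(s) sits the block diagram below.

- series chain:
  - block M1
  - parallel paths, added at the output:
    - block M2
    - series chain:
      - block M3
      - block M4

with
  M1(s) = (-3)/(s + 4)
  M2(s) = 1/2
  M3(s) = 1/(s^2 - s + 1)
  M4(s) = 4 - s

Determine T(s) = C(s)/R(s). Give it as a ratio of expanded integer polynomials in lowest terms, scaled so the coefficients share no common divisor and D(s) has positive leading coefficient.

Answer: (-3*s^2 + 9*s - 27)/(2*s^3 + 6*s^2 - 6*s + 8)

Working:
[1] reduce the series chain M3, M4 gives (4 - s)/(s^2 - s + 1)
[2] add M2, (M3*M4) (parallel) gives (s^2 - 3*s + 9)/(2*s^2 - 2*s + 2)
[3] multiply M1, (M2+(M3*M4)) (series), which is the overall transfer function T(s) = C(s)/R(s) in lowest terms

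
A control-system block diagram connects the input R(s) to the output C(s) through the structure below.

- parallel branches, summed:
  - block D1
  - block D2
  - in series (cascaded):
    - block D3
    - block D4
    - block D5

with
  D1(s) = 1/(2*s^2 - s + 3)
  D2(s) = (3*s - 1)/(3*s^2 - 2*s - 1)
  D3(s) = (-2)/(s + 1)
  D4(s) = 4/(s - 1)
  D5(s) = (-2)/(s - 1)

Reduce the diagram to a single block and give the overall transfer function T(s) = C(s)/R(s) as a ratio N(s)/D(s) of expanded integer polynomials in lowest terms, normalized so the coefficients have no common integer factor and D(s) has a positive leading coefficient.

Step 1 - cascade D3, D4, D5 = 16/(s^3 - s^2 - s + 1)
Step 2 - combine D1, D2, (D3*D4*D5) in parallel; the result is T(s) itself (integer coefficients, no common factor, positive leading denominator coefficient)

Final answer: (6*s^5 - 2*s^4 + 98*s^3 - 18*s^2 + 120*s + 52)/(6*s^6 - 7*s^5 + 3*s^4 + 2*s^3 - 12*s^2 + 5*s + 3)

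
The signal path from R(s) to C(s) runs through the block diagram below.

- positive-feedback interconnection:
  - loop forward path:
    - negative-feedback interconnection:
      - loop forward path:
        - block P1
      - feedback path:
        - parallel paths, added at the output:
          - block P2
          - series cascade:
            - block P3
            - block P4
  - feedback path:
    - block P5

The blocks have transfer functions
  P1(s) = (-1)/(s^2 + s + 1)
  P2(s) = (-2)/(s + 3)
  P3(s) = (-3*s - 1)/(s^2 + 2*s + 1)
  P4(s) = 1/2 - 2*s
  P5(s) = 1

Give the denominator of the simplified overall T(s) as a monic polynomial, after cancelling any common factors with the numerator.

First reduce the diagram to T(s).

Step 1: combine P3, P4 in series = (12*s^2 + s - 1)/(2*s^2 + 4*s + 2)
Step 2: reduce the parallel group P2, (P3*P4) = (12*s^3 + 33*s^2 - 6*s - 7)/(2*s^3 + 10*s^2 + 14*s + 6)
Step 3: collapse the loop (P1 forward, (P2+(P3*P4)) return) = (-2*s^3 - 10*s^2 - 14*s - 6)/(2*s^5 + 12*s^4 + 14*s^3 - 3*s^2 + 26*s + 13)
Step 4: collapse the loop ([P1/(1+P1*(P2+(P3*P4)))] forward, P5 return) = (-2*s^3 - 10*s^2 - 14*s - 6)/(2*s^5 + 12*s^4 + 16*s^3 + 7*s^2 + 40*s + 19)
T(s) is the step-4 result (common factors already cancelled). Leading coefficient of the denominator: 2. Divide through by 2 for the monic polynomial.

Answer: s^5 + 6*s^4 + 8*s^3 + 7*s^2/2 + 20*s + 19/2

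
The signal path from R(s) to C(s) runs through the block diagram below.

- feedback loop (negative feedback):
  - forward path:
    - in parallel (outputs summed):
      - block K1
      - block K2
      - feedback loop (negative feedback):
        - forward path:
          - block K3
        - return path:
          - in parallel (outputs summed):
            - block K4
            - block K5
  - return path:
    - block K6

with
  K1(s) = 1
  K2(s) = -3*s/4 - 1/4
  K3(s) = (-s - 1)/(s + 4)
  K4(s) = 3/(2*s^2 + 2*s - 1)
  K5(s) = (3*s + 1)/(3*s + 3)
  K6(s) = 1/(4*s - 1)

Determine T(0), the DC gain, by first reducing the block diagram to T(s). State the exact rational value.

Step 1. reduce the parallel group K4, K5 -> (6*s^3 + 8*s^2 + 8*s + 8)/(6*s^3 + 12*s^2 + 3*s - 3)
Step 2. collapse the loop (K3 forward, (K4+K5) return) -> (-6*s^3 - 12*s^2 - 3*s + 3)/(22*s^2 + 13*s - 20)
Step 3. reduce the parallel group K1, K2, [K3/(1+K3*(K4+K5))] -> (-90*s^3 - 21*s^2 + 87*s - 48)/(88*s^2 + 52*s - 80)
Step 4. reduce the feedback loop with forward (K1+K2+[K3/(1+K3*(K4+K5))]) and return K6 -> (-360*s^4 + 6*s^3 + 369*s^2 - 279*s + 48)/(262*s^3 + 99*s^2 - 285*s + 32)
Evaluating the step-4 result (the overall T(s)) at s = 0 gives T(0) = 48/32 = 3/2.

Answer: 3/2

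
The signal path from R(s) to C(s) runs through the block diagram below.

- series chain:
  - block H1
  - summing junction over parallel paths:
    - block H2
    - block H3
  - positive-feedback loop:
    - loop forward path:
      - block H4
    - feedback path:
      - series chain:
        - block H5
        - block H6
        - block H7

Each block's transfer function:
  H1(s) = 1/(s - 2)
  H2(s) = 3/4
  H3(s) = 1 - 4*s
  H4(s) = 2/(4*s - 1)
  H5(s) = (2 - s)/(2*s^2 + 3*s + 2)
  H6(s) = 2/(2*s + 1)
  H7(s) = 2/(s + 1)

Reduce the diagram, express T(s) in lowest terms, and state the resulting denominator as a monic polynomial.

Reducing step by step:

[1] parallel reduction of H2, H3 gives 7/4 - 4*s
[2] series reduction of H5, H6, H7 gives (8 - 4*s)/(4*s^4 + 12*s^3 + 15*s^2 + 9*s + 2)
[3] feedback reduction of H4, (H5*H6*H7) gives (8*s^4 + 24*s^3 + 30*s^2 + 18*s + 4)/(16*s^5 + 44*s^4 + 48*s^3 + 21*s^2 + 7*s - 18)
[4] series reduction of H1, (H2+H3), [H4/(1-H4*(H5*H6*H7))] gives (-64*s^5 - 164*s^4 - 156*s^3 - 39*s^2 + 31*s + 14)/(32*s^6 + 24*s^5 - 80*s^4 - 150*s^3 - 70*s^2 - 64*s + 72)
That last expression is T(s), already simplified. Scaling its denominator by 1/32 (the reciprocal of the leading coefficient) yields the monic denominator.

Answer: s^6 + 3*s^5/4 - 5*s^4/2 - 75*s^3/16 - 35*s^2/16 - 2*s + 9/4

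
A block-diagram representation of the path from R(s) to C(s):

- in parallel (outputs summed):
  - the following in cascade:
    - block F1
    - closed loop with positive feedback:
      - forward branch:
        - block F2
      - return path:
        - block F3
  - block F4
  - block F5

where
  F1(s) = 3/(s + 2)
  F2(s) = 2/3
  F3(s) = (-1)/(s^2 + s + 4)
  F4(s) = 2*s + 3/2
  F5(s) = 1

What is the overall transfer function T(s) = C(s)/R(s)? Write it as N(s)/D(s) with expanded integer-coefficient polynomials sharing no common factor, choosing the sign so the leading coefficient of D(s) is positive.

[1] reduce the feedback loop with forward F2 and return F3: (2*s^2 + 2*s + 8)/(3*s^2 + 3*s + 14)
[2] combine F1, [F2/(1-F2*F3)] in series: (6*s^2 + 6*s + 24)/(3*s^3 + 9*s^2 + 20*s + 28)
[3] parallel reduction of (F1*[F2/(1-F2*F3)]), F4, F5 - this is the overall T(s), already in the required normalized form

Answer: (12*s^4 + 51*s^3 + 137*s^2 + 224*s + 188)/(6*s^3 + 18*s^2 + 40*s + 56)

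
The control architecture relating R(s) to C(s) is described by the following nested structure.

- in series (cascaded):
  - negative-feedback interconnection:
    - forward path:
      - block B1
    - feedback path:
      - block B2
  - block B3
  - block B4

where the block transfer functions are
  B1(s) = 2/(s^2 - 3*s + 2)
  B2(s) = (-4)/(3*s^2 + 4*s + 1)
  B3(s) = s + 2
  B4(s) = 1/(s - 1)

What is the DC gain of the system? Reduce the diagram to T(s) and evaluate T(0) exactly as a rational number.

The answer is 2/3.

Reasoning:
Step 1 - apply the feedback formula to B1, B2, giving (6*s^2 + 8*s + 2)/(3*s^4 - 5*s^3 - 5*s^2 + 5*s - 6)
Step 2 - cascade [B1/(1+B1*B2)], B3, B4, giving (6*s^3 + 20*s^2 + 18*s + 4)/(3*s^5 - 8*s^4 + 10*s^2 - 11*s + 6)
Step 2 gives the overall T(s). Then T(0) = 4/6 = 2/3.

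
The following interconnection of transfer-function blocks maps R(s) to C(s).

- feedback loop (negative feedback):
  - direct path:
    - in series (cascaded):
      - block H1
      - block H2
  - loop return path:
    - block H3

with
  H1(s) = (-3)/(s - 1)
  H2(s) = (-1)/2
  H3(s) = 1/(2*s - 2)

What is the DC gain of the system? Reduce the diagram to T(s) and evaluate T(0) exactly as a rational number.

Answer: -6/7

Working:
Step 1 - series reduction of H1, H2 = 3/(2*s - 2)
Step 2 - apply the feedback formula to (H1*H2), H3 = (6*s - 6)/(4*s^2 - 8*s + 7)
Evaluating the step-2 result (the overall T(s)) at s = 0 gives T(0) = -6/7.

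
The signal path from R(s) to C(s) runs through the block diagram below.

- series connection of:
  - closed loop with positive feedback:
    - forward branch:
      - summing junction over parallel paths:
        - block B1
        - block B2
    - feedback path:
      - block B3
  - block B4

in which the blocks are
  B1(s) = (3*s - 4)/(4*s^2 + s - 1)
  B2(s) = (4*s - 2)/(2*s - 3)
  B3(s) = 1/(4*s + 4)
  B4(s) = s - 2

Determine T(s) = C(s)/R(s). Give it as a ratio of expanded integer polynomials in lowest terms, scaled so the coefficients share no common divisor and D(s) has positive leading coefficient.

Reducing step by step:

Step 1. reduce the parallel group B1, B2; result (16*s^3 + 2*s^2 - 23*s + 14)/(8*s^3 - 10*s^2 - 5*s + 3)
Step 2. reduce the feedback loop with forward (B1+B2) and return B3; result (64*s^4 + 72*s^3 - 84*s^2 - 36*s + 56)/(32*s^4 - 24*s^3 - 62*s^2 + 15*s - 2)
Step 3. multiply [(B1+B2)/(1-(B1+B2)*B3)], B4 (series) - this is the overall T(s), already in the required normalized form

Answer: (64*s^5 - 56*s^4 - 228*s^3 + 132*s^2 + 128*s - 112)/(32*s^4 - 24*s^3 - 62*s^2 + 15*s - 2)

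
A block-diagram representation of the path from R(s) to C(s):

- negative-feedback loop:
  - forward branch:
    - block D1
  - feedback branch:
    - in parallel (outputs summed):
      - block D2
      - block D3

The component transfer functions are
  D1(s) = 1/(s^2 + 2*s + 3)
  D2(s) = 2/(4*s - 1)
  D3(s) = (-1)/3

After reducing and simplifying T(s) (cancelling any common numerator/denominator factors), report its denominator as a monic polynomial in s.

1. combine D2, D3 in parallel: (7 - 4*s)/(12*s - 3)
2. apply the feedback formula to D1, (D2+D3): (12*s - 3)/(12*s^3 + 21*s^2 + 26*s - 2)
Step 2 gives the fully reduced T(s), with no common factor left to cancel. The denominator's leading coefficient is 12, so divide each of its coefficients by 12 to get the monic form.

Answer: s^3 + 7*s^2/4 + 13*s/6 - 1/6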